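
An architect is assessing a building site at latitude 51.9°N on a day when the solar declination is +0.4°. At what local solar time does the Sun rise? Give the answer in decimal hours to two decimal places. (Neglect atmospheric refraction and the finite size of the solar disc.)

−tan φ tan δ = −(1.2753)(0.0070) = -0.0089; H_s = arccos(-0.0089) = 90.51°.
Sunrise is at 12 − H_s/15 = 12 − 6.034 = 5.966 h local solar time.

5.97 h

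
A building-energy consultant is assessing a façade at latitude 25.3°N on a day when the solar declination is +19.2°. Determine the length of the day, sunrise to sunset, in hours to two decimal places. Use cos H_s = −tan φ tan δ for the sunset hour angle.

13.26 hours

The sunset hour angle satisfies cos H_s = −tan φ tan δ = -0.1646, giving H_s = 99.47°.
Day length = 2 H_s / 15° h⁻¹ = 198.94° / 15 = 13.263 h.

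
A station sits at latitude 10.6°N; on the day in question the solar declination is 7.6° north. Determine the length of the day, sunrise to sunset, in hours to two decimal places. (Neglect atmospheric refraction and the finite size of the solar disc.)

−tan φ tan δ = −(0.1871)(0.1334) = -0.0250; H_s = arccos(-0.0250) = 91.43°.
Day length = 2 H_s / 15° h⁻¹ = 182.86° / 15 = 12.191 h.

12.19 hours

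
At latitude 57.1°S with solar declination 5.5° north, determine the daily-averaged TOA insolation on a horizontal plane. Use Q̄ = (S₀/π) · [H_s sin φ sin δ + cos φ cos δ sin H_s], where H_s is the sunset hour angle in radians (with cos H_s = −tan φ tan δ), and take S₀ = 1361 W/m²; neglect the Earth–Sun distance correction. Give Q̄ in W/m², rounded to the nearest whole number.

−tan φ tan δ = −(-1.5458)(0.0963) = 0.1489; H_s = arccos(0.1489) = 81.44°. In radians, H_s = 1.4214.
H_s sin φ sin δ = 1.4214 × -0.8396 × 0.0958 = -0.1143.
cos φ cos δ sin H_s = 0.5432 × 0.9954 × 0.9889 = 0.5347.
Q̄ = (1361/π) × (-0.1143 + 0.5347) = 433.22 × 0.4204 = 182.13 W/m².

182 W/m²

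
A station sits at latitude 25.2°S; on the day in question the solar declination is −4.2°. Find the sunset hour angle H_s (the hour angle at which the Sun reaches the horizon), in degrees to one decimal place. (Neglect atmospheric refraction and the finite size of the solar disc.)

cos H_s = −tan(-25.2°) · tan(-4.2°) = -0.0346, so H_s = arccos(-0.0346) = 91.98°.

92.0°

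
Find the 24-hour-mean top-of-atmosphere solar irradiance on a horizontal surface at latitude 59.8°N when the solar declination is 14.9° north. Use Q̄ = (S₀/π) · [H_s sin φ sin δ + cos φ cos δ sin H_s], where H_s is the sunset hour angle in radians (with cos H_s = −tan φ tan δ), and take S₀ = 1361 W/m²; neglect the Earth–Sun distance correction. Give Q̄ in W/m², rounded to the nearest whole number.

cos H_s = −tan(59.8°) · tan(14.9°) = -0.4572, so H_s = arccos(-0.4572) = 117.21°. In radians, H_s = 2.0457.
H_s sin φ sin δ = 2.0457 × 0.8643 × 0.2571 = 0.4546.
cos φ cos δ sin H_s = 0.5030 × 0.9664 × 0.8893 = 0.4323.
Q̄ = (1361/π) × (0.4546 + 0.4323) = 433.22 × 0.8869 = 384.22 W/m².

384 W/m²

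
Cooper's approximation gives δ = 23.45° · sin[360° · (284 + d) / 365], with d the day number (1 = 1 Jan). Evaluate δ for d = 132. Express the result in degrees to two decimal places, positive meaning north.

+18.04°

360 × (284 + 132) / 365 = 410.301°; sin(410.301°) = 0.7694.
δ = 23.45 × 0.7694 = 18.042° ≈ +18.04°.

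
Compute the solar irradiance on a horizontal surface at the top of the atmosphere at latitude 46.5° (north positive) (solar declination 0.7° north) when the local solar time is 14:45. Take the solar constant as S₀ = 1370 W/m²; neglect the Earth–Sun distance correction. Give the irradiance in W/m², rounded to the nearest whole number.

Hour angle H = 15° × (14.75 − 12) = 41.25°.
With φ = 46.5°, δ = 0.7°, H = 41.25°: sin φ sin δ = 0.0089, cos φ cos δ cos H = 0.5175, so cos θ_z = 0.5264.
Top-of-atmosphere irradiance = S₀ cos θ_z = 1370 × 0.5264 = 721.17 W/m².

721 W/m²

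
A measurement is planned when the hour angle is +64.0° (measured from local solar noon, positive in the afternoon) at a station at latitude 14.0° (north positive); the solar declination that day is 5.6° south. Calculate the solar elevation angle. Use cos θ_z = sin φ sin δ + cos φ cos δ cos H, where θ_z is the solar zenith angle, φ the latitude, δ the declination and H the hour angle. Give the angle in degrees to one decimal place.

23.6°

With φ = 14.0°, δ = -5.6°, H = 64.00°: sin φ sin δ = -0.0236, cos φ cos δ cos H = 0.4233, so cos θ_z = 0.3997.
θ_z = arccos(0.3997) = 66.44°, so the elevation is 90° − 66.44° = 23.56°.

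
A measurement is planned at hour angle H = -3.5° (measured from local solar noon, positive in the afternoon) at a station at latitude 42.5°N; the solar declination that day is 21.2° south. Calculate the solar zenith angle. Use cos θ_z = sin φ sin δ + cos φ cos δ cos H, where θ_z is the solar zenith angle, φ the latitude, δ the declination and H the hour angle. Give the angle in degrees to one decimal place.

63.8°

With φ = 42.5°, δ = -21.2°, H = -3.50°: sin φ sin δ = -0.2443, cos φ cos δ cos H = 0.6861, so cos θ_z = 0.4418.
θ_z = arccos(0.4418) = 63.78°.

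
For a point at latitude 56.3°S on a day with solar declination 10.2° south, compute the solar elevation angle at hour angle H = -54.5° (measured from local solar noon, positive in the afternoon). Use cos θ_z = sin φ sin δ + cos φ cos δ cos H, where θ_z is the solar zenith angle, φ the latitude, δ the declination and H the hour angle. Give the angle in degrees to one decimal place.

With φ = -56.3°, δ = -10.2°, H = -54.50°: sin φ sin δ = 0.1473, cos φ cos δ cos H = 0.3171, so cos θ_z = 0.4644.
θ_z = arccos(0.4644) = 62.33°, so the elevation is 90° − 62.33° = 27.67°.

27.7°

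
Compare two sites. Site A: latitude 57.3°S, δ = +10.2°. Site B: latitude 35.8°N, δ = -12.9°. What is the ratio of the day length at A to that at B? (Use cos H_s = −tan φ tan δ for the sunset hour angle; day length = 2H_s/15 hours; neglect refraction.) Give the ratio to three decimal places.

0.916

A: H_s = arccos(−tan -57.3° · tan 10.2°) = 73.72°, so 2H_s/15 = 9.8293 h.
B: H_s = arccos(−tan 35.8° · tan -12.9°) = 80.49°, so 2H_s/15 = 10.7320 h.
Ratio A/B = 9.8293 / 10.7320 = 0.9159.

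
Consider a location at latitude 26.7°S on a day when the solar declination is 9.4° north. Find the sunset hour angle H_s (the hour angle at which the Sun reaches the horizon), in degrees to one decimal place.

85.2°

The sunset hour angle satisfies cos H_s = −tan φ tan δ = 0.0833, giving H_s = 85.22°.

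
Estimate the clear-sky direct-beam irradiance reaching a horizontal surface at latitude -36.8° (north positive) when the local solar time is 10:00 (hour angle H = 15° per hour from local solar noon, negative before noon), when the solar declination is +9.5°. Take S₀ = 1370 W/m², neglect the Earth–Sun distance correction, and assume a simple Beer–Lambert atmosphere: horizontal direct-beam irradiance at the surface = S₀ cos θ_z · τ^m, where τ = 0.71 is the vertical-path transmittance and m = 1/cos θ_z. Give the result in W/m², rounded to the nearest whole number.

Hour angle H = 15° × (10 − 12) = -30.00°.
cos θ_z = sin φ sin δ + cos φ cos δ cos H = (-0.5990)(0.1650) + (0.8007)(0.9863)(0.8660) = 0.5851.
Air mass m = 1/cos θ_z = 1/0.5851 = 1.709; τ^m = 0.71^1.709 = 0.5569.
Surface direct beam = 1370 × 0.5851 × 0.5569 = 446.40 W/m².

446 W/m²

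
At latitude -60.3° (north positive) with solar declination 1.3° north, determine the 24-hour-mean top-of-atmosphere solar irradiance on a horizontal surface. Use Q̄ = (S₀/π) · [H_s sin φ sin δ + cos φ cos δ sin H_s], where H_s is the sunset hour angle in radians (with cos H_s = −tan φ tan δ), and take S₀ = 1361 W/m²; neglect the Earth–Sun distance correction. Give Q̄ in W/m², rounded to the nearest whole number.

201 W/m²

−tan φ tan δ = −(-1.7532)(0.0227) = 0.0398; H_s = arccos(0.0398) = 87.72°. In radians, H_s = 1.5310.
H_s sin φ sin δ = 1.5310 × -0.8686 × 0.0227 = -0.0302.
cos φ cos δ sin H_s = 0.4955 × 0.9997 × 0.9992 = 0.4950.
Q̄ = (1361/π) × (-0.0302 + 0.4950) = 433.22 × 0.4648 = 201.36 W/m².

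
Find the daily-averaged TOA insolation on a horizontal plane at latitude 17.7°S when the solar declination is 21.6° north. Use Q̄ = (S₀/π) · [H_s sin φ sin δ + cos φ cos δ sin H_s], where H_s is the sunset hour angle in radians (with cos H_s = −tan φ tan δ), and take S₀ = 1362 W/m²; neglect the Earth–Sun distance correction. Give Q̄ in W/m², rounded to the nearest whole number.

311 W/m²

The sunset hour angle satisfies cos H_s = −tan φ tan δ = 0.1264, giving H_s = 82.74°. In radians, H_s = 1.4441.
H_s sin φ sin δ = 1.4441 × -0.3040 × 0.3681 = -0.1616.
cos φ cos δ sin H_s = 0.9527 × 0.9298 × 0.9920 = 0.8787.
Q̄ = (1362/π) × (-0.1616 + 0.8787) = 433.54 × 0.7171 = 310.89 W/m².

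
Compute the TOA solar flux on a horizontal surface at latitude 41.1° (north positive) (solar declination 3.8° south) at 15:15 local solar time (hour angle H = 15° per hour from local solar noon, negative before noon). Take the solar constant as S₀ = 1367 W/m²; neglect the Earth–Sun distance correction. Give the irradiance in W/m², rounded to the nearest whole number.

618 W/m²

Hour angle H = 15° × (15.25 − 12) = 48.75°.
With φ = 41.1°, δ = -3.8°, H = 48.75°: sin φ sin δ = -0.0436, cos φ cos δ cos H = 0.4958, so cos θ_z = 0.4522.
Top-of-atmosphere irradiance = S₀ cos θ_z = 1367 × 0.4522 = 618.16 W/m².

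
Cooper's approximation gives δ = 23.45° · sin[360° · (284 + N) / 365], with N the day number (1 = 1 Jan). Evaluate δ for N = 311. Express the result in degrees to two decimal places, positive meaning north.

360 × (284 + 311) / 365 = 586.849°; sin(586.849°) = -0.7296.
δ = 23.45 × -0.7296 = -17.109° ≈ -17.11°.

-17.11°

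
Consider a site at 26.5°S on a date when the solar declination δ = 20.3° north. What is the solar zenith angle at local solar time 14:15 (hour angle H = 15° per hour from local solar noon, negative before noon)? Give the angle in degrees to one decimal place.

Hour angle H = 15° × (14.25 − 12) = 33.75°.
cos θ_z = sin φ sin δ + cos φ cos δ cos H = (-0.4462)(0.3469) + (0.8949)(0.9379)(0.8315) = 0.5431.
θ_z = arccos(0.5431) = 57.11°.

57.1°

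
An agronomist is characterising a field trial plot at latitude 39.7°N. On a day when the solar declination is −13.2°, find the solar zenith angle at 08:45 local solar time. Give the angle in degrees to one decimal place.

Hour angle H = 15° × (8.75 − 12) = -48.75°.
cos θ_z = sin(39.7°) sin(-13.2°) + cos(39.7°) cos(-13.2°) cos(-48.75°) = -0.1459 + 0.4939 = 0.3480.
θ_z = arccos(0.3480) = 69.63°.

69.6°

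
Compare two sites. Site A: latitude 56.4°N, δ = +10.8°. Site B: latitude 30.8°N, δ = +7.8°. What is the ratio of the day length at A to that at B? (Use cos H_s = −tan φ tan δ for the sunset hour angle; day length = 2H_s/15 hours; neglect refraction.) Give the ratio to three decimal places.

A: H_s = arccos(−tan 56.4° · tan 10.8°) = 106.69°, so 2H_s/15 = 14.2253 h.
B: H_s = arccos(−tan 30.8° · tan 7.8°) = 94.68°, so 2H_s/15 = 12.6240 h.
Ratio A/B = 14.2253 / 12.6240 = 1.1268.

1.127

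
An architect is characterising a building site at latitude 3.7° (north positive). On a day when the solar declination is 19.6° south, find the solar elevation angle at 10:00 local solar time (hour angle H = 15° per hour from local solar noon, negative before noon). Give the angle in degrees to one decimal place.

Hour angle H = 15° × (10 − 12) = -30.00°.
cos θ_z = sin(3.7°) sin(-19.6°) + cos(3.7°) cos(-19.6°) cos(-30.00°) = -0.0216 + 0.8141 = 0.7925.
θ_z = arccos(0.7925) = 37.58°, so the elevation is 90° − 37.58° = 52.42°.

52.4°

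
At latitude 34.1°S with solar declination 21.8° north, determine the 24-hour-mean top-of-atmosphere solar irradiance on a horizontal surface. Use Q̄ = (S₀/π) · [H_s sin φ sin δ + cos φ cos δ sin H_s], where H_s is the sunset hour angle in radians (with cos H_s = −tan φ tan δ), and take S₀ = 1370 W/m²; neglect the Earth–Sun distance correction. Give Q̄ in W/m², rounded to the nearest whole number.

−tan φ tan δ = −(-0.6771)(0.4000) = 0.2708; H_s = arccos(0.2708) = 74.29°. In radians, H_s = 1.2966.
H_s sin φ sin δ = 1.2966 × -0.5606 × 0.3714 = -0.2700.
cos φ cos δ sin H_s = 0.8281 × 0.9285 × 0.9626 = 0.7401.
Q̄ = (1370/π) × (-0.2700 + 0.7401) = 436.08 × 0.4701 = 205.00 W/m².

205 W/m²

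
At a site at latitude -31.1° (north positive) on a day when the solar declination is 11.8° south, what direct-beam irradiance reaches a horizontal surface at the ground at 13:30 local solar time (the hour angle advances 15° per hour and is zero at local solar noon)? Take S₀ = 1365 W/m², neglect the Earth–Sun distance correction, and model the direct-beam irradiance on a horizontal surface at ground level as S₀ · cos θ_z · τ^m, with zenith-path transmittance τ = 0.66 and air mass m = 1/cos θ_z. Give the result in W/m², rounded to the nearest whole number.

749 W/m²

Hour angle H = 15° × (13.5 − 12) = 22.50°.
cos θ_z = sin φ sin δ + cos φ cos δ cos H = (-0.5165)(-0.2045) + (0.8563)(0.9789)(0.9239) = 0.8801.
Air mass m = 1/cos θ_z = 1/0.8801 = 1.136; τ^m = 0.66^1.136 = 0.6237.
Surface direct beam = 1365 × 0.8801 × 0.6237 = 749.27 W/m².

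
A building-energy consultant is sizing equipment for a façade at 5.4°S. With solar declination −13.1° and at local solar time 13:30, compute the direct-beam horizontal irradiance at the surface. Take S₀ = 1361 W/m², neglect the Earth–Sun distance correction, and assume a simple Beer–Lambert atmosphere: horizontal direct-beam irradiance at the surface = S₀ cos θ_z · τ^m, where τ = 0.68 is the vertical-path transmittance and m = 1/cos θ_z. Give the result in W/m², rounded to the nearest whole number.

Hour angle H = 15° × (13.5 − 12) = 22.50°.
cos θ_z = sin φ sin δ + cos φ cos δ cos H = (-0.0941)(-0.2267) + (0.9956)(0.9740)(0.9239) = 0.9173.
Air mass m = 1/cos θ_z = 1/0.9173 = 1.090; τ^m = 0.68^1.090 = 0.6568.
Surface direct beam = 1361 × 0.9173 × 0.6568 = 819.98 W/m².

820 W/m²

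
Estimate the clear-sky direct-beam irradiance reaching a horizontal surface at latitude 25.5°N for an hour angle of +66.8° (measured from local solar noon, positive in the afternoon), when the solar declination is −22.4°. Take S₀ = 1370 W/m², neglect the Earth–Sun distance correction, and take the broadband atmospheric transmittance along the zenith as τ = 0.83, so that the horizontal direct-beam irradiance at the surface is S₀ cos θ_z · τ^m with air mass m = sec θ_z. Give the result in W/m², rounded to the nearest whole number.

73 W/m²

cos θ_z = sin φ sin δ + cos φ cos δ cos H = (0.4305)(-0.3811) + (0.9026)(0.9245)(0.3939) = 0.1646.
Air mass m = 1/cos θ_z = 1/0.1646 = 6.075; τ^m = 0.83^6.075 = 0.3224.
Surface direct beam = 1370 × 0.1646 × 0.3224 = 72.70 W/m².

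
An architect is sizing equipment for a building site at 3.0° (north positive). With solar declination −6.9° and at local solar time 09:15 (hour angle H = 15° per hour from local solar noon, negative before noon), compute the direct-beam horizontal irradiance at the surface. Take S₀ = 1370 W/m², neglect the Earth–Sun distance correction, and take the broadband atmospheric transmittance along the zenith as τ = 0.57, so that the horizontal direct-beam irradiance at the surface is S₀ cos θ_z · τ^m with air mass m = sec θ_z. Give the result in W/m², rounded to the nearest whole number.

Hour angle H = 15° × (9.25 − 12) = -41.25°.
With φ = 3.0°, δ = -6.9°, H = -41.25°: sin φ sin δ = -0.0063, cos φ cos δ cos H = 0.7454, so cos θ_z = 0.7391.
Air mass m = 1/cos θ_z = 1/0.7391 = 1.353; τ^m = 0.57^1.353 = 0.4674.
Surface direct beam = 1370 × 0.7391 × 0.4674 = 473.27 W/m².

473 W/m²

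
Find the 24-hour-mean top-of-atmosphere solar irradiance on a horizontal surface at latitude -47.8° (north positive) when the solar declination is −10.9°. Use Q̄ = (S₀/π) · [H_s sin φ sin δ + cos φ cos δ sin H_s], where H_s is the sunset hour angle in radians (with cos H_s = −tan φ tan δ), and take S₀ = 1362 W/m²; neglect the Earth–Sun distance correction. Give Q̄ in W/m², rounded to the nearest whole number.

388 W/m²

The sunset hour angle satisfies cos H_s = −tan φ tan δ = -0.2124, giving H_s = 102.26°. In radians, H_s = 1.7848.
H_s sin φ sin δ = 1.7848 × -0.7408 × -0.1891 = 0.2500.
cos φ cos δ sin H_s = 0.6717 × 0.9820 × 0.9772 = 0.6446.
Q̄ = (1362/π) × (0.2500 + 0.6446) = 433.54 × 0.8946 = 387.84 W/m².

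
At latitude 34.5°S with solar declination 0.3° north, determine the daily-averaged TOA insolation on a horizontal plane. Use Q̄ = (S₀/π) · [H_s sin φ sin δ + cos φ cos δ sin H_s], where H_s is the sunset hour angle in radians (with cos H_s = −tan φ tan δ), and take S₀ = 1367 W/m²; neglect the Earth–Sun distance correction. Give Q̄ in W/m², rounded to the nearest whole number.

357 W/m²

cos H_s = −tan(-34.5°) · tan(0.3°) = 0.0036, so H_s = arccos(0.0036) = 89.79°. In radians, H_s = 1.5671.
H_s sin φ sin δ = 1.5671 × -0.5664 × 0.0052 = -0.0046.
cos φ cos δ sin H_s = 0.8241 × 1.0000 × 1.0000 = 0.8241.
Q̄ = (1367/π) × (-0.0046 + 0.8241) = 435.13 × 0.8195 = 356.59 W/m².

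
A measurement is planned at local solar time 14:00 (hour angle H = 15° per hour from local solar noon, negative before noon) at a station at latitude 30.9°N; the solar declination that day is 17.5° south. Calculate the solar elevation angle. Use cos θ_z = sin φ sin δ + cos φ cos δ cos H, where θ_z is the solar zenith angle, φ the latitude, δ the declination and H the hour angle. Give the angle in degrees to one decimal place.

Hour angle H = 15° × (14 − 12) = 30.00°.
With φ = 30.9°, δ = -17.5°, H = 30.00°: sin φ sin δ = -0.1544, cos φ cos δ cos H = 0.7087, so cos θ_z = 0.5543.
θ_z = arccos(0.5543) = 56.34°, so the elevation is 90° − 56.34° = 33.66°.

33.7°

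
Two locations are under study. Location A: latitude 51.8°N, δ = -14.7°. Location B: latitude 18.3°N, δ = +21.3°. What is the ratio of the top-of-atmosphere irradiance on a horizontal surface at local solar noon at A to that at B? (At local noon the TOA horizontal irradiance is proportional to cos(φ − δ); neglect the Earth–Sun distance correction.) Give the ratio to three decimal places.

A: cos θ_z = cos(51.8° − (-14.7°)) = 0.3987.
B: cos θ_z = cos(18.3° − (21.3°)) = 0.9986.
Ratio A/B = 0.3987 / 0.9986 = 0.3993.

0.399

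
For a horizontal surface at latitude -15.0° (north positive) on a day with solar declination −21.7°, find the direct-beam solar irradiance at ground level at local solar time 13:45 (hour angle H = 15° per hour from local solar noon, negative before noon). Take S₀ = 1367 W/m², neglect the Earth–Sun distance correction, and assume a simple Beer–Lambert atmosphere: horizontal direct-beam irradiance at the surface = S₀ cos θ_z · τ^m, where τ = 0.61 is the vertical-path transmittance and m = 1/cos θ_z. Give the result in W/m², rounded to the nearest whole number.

Hour angle H = 15° × (13.75 − 12) = 26.25°.
cos θ_z = sin φ sin δ + cos φ cos δ cos H = (-0.2588)(-0.3697) + (0.9659)(0.9291)(0.8969) = 0.9006.
Air mass m = 1/cos θ_z = 1/0.9006 = 1.110; τ^m = 0.61^1.110 = 0.5777.
Surface direct beam = 1367 × 0.9006 × 0.5777 = 711.22 W/m².

711 W/m²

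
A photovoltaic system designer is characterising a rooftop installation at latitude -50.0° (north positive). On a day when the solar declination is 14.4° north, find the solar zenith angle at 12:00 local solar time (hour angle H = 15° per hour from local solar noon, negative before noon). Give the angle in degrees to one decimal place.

Hour angle H = 15° × (12 − 12) = 0.00°.
cos θ_z = sin(-50.0°) sin(14.4°) + cos(-50.0°) cos(14.4°) cos(0.00°) = -0.1905 + 0.6226 = 0.4321.
θ_z = arccos(0.4321) = 64.40°.

64.4°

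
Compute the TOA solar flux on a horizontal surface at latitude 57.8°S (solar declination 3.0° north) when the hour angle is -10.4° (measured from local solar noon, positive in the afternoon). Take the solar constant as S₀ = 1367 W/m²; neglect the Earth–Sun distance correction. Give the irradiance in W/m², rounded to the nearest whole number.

655 W/m²

cos θ_z = sin(-57.8°) sin(3.0°) + cos(-57.8°) cos(3.0°) cos(-10.40°) = -0.0443 + 0.5234 = 0.4791.
Top-of-atmosphere irradiance = S₀ cos θ_z = 1367 × 0.4791 = 654.93 W/m².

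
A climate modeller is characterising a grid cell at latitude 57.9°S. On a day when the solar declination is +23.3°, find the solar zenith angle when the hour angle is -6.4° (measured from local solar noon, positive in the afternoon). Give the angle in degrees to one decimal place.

81.4°

With φ = -57.9°, δ = 23.3°, H = -6.40°: sin φ sin δ = -0.3351, cos φ cos δ cos H = 0.4850, so cos θ_z = 0.1499.
θ_z = arccos(0.1499) = 81.38°.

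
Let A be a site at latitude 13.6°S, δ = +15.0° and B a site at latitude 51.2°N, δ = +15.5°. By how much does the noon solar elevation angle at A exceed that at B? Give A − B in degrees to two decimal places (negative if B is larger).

A: 90° − |-13.6 − (15.0)| = 61.40°.
B: 90° − |51.2 − (15.5)| = 54.30°.
A − B = 61.40 − 54.30 = 7.10°.

+7.10°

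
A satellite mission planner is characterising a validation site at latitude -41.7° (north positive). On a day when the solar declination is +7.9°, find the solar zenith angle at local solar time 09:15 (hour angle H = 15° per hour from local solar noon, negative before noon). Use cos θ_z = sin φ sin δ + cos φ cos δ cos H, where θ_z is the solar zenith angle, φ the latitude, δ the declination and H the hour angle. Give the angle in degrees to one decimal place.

Hour angle H = 15° × (9.25 − 12) = -41.25°.
cos θ_z = sin φ sin δ + cos φ cos δ cos H = (-0.6652)(0.1374) + (0.7466)(0.9905)(0.7518) = 0.4646.
θ_z = arccos(0.4646) = 62.32°.

62.3°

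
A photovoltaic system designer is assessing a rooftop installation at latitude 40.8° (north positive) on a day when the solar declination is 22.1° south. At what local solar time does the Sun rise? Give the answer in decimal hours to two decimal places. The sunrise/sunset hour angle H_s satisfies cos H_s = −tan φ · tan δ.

7.37 h

cos H_s = −tan(40.8°) · tan(-22.1°) = 0.3505, so H_s = arccos(0.3505) = 69.48°.
Sunrise is at 12 − H_s/15 = 12 − 4.632 = 7.368 h local solar time.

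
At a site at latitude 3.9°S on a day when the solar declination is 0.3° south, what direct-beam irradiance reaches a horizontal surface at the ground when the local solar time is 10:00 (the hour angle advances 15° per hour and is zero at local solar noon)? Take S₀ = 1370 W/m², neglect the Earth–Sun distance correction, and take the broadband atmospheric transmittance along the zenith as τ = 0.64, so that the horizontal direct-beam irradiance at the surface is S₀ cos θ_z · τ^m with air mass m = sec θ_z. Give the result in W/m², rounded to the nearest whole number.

707 W/m²

Hour angle H = 15° × (10 − 12) = -30.00°.
cos θ_z = sin φ sin δ + cos φ cos δ cos H = (-0.0680)(-0.0052) + (0.9977)(1.0000)(0.8660) = 0.8644.
Air mass m = 1/cos θ_z = 1/0.8644 = 1.157; τ^m = 0.64^1.157 = 0.5967.
Surface direct beam = 1370 × 0.8644 × 0.5967 = 706.63 W/m².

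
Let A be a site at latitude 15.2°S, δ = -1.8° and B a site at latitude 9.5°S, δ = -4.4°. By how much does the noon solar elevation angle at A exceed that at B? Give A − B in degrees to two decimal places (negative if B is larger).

A: 90° − |-15.2 − (-1.8)| = 76.60°.
B: 90° − |-9.5 − (-4.4)| = 84.90°.
A − B = 76.60 − 84.90 = -8.30°.

-8.30°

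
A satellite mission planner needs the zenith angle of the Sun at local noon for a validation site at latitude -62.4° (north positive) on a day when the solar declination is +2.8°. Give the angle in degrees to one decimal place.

65.2°

At local solar noon the hour angle is zero, so the zenith angle is |φ − δ| = |-62.4° − (2.8°)| = 65.2°.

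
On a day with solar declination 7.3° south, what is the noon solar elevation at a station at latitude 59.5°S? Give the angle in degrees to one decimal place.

At local solar noon the hour angle is zero, so the elevation is 90° − |φ − δ| = 90° − |-59.5° − (-7.3°)| = 90° − 52.2° = 37.8°.

37.8°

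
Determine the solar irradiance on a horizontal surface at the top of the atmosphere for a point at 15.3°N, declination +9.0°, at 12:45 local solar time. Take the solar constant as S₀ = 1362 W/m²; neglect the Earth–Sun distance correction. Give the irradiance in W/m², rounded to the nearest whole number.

Hour angle H = 15° × (12.75 − 12) = 11.25°.
cos θ_z = sin φ sin δ + cos φ cos δ cos H = (0.2639)(0.1564) + (0.9646)(0.9877)(0.9808) = 0.9757.
Top-of-atmosphere irradiance = S₀ cos θ_z = 1362 × 0.9757 = 1328.90 W/m².

1329 W/m²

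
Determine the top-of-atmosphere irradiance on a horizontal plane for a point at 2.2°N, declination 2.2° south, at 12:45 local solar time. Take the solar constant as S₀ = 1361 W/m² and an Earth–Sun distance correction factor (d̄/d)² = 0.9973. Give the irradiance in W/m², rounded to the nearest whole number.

1327 W/m²

Hour angle H = 15° × (12.75 − 12) = 11.25°.
cos θ_z = sin(2.2°) sin(-2.2°) + cos(2.2°) cos(-2.2°) cos(11.25°) = -0.0015 + 0.9793 = 0.9778.
Top-of-atmosphere irradiance = S₀ (d̄/d)² cos θ_z = 1361 × 0.9973 × 0.9778 = 1327.19 W/m².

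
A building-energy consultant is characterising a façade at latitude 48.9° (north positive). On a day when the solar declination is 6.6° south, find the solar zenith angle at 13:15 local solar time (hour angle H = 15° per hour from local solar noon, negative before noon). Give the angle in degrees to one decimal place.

Hour angle H = 15° × (13.25 − 12) = 18.75°.
cos θ_z = sin φ sin δ + cos φ cos δ cos H = (0.7536)(-0.1149) + (0.6574)(0.9934)(0.9469) = 0.5318.
θ_z = arccos(0.5318) = 57.87°.

57.9°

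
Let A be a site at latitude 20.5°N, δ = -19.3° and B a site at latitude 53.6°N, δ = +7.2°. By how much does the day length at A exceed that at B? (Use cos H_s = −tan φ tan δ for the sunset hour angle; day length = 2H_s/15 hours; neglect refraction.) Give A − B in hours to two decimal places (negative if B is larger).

A: H_s = arccos(−tan 20.5° · tan -19.3°) = 82.48°, so 2H_s/15 = 10.9973 h.
B: H_s = arccos(−tan 53.6° · tan 7.2°) = 99.87°, so 2H_s/15 = 13.3160 h.
A − B = 10.9973 − 13.3160 = -2.3187 h.

-2.32 h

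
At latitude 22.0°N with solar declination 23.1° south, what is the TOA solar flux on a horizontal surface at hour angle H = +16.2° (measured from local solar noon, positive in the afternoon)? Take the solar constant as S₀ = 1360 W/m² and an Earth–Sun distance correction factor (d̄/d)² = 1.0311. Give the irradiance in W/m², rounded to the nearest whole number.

cos θ_z = sin(22.0°) sin(-23.1°) + cos(22.0°) cos(-23.1°) cos(16.20°) = -0.1470 + 0.8190 = 0.6720.
Top-of-atmosphere irradiance = S₀ (d̄/d)² cos θ_z = 1360 × 1.0311 × 0.6720 = 942.34 W/m².

942 W/m²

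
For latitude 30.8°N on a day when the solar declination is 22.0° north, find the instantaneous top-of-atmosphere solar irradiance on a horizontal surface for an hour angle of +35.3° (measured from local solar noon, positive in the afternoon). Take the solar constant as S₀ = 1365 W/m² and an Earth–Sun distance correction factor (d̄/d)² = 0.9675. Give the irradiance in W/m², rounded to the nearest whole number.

1112 W/m²

cos θ_z = sin(30.8°) sin(22.0°) + cos(30.8°) cos(22.0°) cos(35.30°) = 0.1918 + 0.6500 = 0.8418.
Top-of-atmosphere irradiance = S₀ (d̄/d)² cos θ_z = 1365 × 0.9675 × 0.8418 = 1111.71 W/m².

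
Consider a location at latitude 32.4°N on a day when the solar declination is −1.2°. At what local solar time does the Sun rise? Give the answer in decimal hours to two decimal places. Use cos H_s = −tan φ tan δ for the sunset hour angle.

6.05 h

The sunset hour angle satisfies cos H_s = −tan φ tan δ = 0.0133, giving H_s = 89.24°.
Sunrise is at 12 − H_s/15 = 12 − 5.949 = 6.051 h local solar time.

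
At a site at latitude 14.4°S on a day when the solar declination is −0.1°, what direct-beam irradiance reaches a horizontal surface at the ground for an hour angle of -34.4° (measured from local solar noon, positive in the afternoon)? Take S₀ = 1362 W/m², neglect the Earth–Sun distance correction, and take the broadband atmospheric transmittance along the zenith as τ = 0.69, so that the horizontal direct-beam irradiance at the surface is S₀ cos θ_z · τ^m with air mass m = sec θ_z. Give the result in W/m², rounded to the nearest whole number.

685 W/m²

With φ = -14.4°, δ = -0.1°, H = -34.40°: sin φ sin δ = 0.0004, cos φ cos δ cos H = 0.7992, so cos θ_z = 0.7996.
Air mass m = 1/cos θ_z = 1/0.7996 = 1.251; τ^m = 0.69^1.251 = 0.6286.
Surface direct beam = 1362 × 0.7996 × 0.6286 = 684.58 W/m².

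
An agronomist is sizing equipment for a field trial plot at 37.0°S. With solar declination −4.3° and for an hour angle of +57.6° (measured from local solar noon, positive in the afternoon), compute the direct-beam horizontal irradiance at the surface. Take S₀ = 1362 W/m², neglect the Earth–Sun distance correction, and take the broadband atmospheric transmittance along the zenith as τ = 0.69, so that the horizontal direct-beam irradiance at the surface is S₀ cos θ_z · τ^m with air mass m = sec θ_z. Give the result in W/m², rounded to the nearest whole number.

293 W/m²

cos θ_z = sin(-37.0°) sin(-4.3°) + cos(-37.0°) cos(-4.3°) cos(57.60°) = 0.0451 + 0.4267 = 0.4718.
Air mass m = 1/cos θ_z = 1/0.4718 = 2.120; τ^m = 0.69^2.120 = 0.4554.
Surface direct beam = 1362 × 0.4718 × 0.4554 = 292.64 W/m².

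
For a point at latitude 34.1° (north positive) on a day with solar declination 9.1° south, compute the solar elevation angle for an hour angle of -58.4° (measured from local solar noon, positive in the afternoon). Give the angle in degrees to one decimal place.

19.9°

cos θ_z = sin φ sin δ + cos φ cos δ cos H = (0.5606)(-0.1582) + (0.8281)(0.9874)(0.5240) = 0.3398.
θ_z = arccos(0.3398) = 70.14°, so the elevation is 90° − 70.14° = 19.86°.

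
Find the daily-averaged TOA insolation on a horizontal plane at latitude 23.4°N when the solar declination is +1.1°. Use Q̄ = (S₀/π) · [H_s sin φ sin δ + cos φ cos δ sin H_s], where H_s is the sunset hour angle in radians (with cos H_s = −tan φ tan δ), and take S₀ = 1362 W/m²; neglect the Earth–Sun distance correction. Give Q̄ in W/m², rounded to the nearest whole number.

403 W/m²

−tan φ tan δ = −(0.4327)(0.0192) = -0.0083; H_s = arccos(-0.0083) = 90.48°. In radians, H_s = 1.5792.
H_s sin φ sin δ = 1.5792 × 0.3971 × 0.0192 = 0.0120.
cos φ cos δ sin H_s = 0.9178 × 0.9998 × 1.0000 = 0.9176.
Q̄ = (1362/π) × (0.0120 + 0.9176) = 433.54 × 0.9296 = 403.02 W/m².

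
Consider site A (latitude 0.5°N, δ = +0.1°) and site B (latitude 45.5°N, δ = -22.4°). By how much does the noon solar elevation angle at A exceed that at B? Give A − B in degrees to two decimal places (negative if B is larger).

A: 90° − |0.5 − (0.1)| = 89.60°.
B: 90° − |45.5 − (-22.4)| = 22.10°.
A − B = 89.60 − 22.10 = 67.50°.

+67.50°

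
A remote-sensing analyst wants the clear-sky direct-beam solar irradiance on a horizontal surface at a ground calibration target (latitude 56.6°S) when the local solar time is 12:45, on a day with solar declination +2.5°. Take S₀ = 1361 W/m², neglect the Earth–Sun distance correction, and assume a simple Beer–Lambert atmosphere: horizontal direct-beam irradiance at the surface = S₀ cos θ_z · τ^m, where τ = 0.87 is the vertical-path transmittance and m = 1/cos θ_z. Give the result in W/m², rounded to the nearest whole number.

519 W/m²

Hour angle H = 15° × (12.75 − 12) = 11.25°.
With φ = -56.6°, δ = 2.5°, H = 11.25°: sin φ sin δ = -0.0364, cos φ cos δ cos H = 0.5394, so cos θ_z = 0.5030.
Air mass m = 1/cos θ_z = 1/0.5030 = 1.988; τ^m = 0.87^1.988 = 0.7582.
Surface direct beam = 1361 × 0.5030 × 0.7582 = 519.05 W/m².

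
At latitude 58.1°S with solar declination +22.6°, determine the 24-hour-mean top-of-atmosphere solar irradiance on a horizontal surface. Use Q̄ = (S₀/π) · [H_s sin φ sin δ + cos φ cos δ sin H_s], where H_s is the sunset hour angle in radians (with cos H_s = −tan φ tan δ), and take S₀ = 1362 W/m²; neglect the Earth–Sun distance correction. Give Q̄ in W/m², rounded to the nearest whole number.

39 W/m²

−tan φ tan δ = −(-1.6066)(0.4163) = 0.6688; H_s = arccos(0.6688) = 48.03°. In radians, H_s = 0.8383.
H_s sin φ sin δ = 0.8383 × -0.8490 × 0.3843 = -0.2735.
cos φ cos δ sin H_s = 0.5284 × 0.9232 × 0.7435 = 0.3627.
Q̄ = (1362/π) × (-0.2735 + 0.3627) = 433.54 × 0.0892 = 38.67 W/m².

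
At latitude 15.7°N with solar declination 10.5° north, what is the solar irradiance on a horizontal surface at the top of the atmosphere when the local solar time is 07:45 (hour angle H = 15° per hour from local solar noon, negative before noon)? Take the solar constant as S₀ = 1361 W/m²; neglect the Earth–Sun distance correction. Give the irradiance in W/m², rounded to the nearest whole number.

Hour angle H = 15° × (7.75 − 12) = -63.75°.
cos θ_z = sin φ sin δ + cos φ cos δ cos H = (0.2706)(0.1822) + (0.9627)(0.9833)(0.4423) = 0.4680.
Top-of-atmosphere irradiance = S₀ cos θ_z = 1361 × 0.4680 = 636.95 W/m².

637 W/m²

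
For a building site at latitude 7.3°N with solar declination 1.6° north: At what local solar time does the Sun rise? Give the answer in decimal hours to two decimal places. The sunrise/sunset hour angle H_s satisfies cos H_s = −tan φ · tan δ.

cos H_s = −tan(7.3°) · tan(1.6°) = -0.0036, so H_s = arccos(-0.0036) = 90.21°.
Sunrise is at 12 − H_s/15 = 12 − 6.014 = 5.986 h local solar time.

5.99 h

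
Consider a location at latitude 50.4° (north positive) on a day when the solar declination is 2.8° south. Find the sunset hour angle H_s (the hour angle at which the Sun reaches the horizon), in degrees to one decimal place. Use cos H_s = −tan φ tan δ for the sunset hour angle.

86.6°

The sunset hour angle satisfies cos H_s = −tan φ tan δ = 0.0591, giving H_s = 86.61°.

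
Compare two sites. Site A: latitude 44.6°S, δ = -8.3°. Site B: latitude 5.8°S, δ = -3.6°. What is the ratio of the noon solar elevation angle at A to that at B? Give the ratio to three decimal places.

0.612

A: 90° − |-44.6 − (-8.3)| = 53.70°.
B: 90° − |-5.8 − (-3.6)| = 87.80°.
Ratio A/B = 53.7000 / 87.8000 = 0.6116.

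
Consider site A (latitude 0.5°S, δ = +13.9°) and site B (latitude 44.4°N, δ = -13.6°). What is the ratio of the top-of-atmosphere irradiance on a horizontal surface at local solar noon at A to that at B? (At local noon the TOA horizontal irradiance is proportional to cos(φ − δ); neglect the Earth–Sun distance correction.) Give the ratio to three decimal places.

A: cos θ_z = cos(-0.5° − (13.9°)) = 0.9686.
B: cos θ_z = cos(44.4° − (-13.6°)) = 0.5299.
Ratio A/B = 0.9686 / 0.5299 = 1.8279.

1.828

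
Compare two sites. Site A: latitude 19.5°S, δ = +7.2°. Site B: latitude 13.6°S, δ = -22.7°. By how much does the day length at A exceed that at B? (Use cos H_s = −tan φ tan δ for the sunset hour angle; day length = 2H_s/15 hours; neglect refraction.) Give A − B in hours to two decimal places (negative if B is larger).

A: H_s = arccos(−tan -19.5° · tan 7.2°) = 87.44°, so 2H_s/15 = 11.6587 h.
B: H_s = arccos(−tan -13.6° · tan -22.7°) = 95.81°, so 2H_s/15 = 12.7747 h.
A − B = 11.6587 − 12.7747 = -1.1160 h.

-1.12 h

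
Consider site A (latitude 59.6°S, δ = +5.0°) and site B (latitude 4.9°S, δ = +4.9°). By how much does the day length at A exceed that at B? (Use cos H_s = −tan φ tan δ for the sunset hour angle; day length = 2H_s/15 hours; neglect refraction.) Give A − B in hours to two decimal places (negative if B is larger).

-1.09 h

A: H_s = arccos(−tan -59.6° · tan 5.0°) = 81.42°, so 2H_s/15 = 10.8560 h.
B: H_s = arccos(−tan -4.9° · tan 4.9°) = 89.58°, so 2H_s/15 = 11.9440 h.
A − B = 10.8560 − 11.9440 = -1.0880 h.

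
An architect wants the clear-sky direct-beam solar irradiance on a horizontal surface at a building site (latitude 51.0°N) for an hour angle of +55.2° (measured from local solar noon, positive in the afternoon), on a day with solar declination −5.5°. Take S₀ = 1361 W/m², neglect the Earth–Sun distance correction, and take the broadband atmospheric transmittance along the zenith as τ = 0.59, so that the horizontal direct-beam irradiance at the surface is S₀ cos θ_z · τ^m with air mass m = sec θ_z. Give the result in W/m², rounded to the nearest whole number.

60 W/m²

cos θ_z = sin φ sin δ + cos φ cos δ cos H = (0.7771)(-0.0958) + (0.6293)(0.9954)(0.5707) = 0.2830.
Air mass m = 1/cos θ_z = 1/0.2830 = 3.534; τ^m = 0.59^3.534 = 0.1549.
Surface direct beam = 1361 × 0.2830 × 0.1549 = 59.66 W/m².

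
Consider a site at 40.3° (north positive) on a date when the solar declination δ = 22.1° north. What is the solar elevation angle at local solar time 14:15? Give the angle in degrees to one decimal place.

56.2°

Hour angle H = 15° × (14.25 − 12) = 33.75°.
With φ = 40.3°, δ = 22.1°, H = 33.75°: sin φ sin δ = 0.2433, cos φ cos δ cos H = 0.5875, so cos θ_z = 0.8308.
θ_z = arccos(0.8308) = 33.82°, so the elevation is 90° − 33.82° = 56.18°.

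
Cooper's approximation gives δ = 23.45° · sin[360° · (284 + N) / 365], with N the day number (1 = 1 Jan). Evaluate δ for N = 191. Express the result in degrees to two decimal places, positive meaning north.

+22.24°

360 × (284 + 191) / 365 = 468.493°; sin(468.493°) = 0.9484.
δ = 23.45 × 0.9484 = 22.240° ≈ +22.24°.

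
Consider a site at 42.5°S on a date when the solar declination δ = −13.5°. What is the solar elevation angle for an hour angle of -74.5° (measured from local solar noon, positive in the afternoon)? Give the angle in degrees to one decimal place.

20.4°

cos θ_z = sin φ sin δ + cos φ cos δ cos H = (-0.6756)(-0.2334) + (0.7373)(0.9724)(0.2672) = 0.3493.
θ_z = arccos(0.3493) = 69.56°, so the elevation is 90° − 69.56° = 20.44°.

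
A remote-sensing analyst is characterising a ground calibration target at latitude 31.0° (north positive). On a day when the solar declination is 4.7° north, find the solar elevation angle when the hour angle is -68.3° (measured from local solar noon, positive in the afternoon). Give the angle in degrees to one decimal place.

21.0°

cos θ_z = sin(31.0°) sin(4.7°) + cos(31.0°) cos(4.7°) cos(-68.30°) = 0.0422 + 0.3159 = 0.3581.
θ_z = arccos(0.3581) = 69.02°, so the elevation is 90° − 69.02° = 20.98°.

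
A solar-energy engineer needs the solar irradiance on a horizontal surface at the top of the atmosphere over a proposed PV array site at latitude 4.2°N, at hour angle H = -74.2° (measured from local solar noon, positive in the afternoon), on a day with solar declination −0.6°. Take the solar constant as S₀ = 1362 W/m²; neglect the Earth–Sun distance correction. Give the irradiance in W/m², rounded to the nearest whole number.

369 W/m²

cos θ_z = sin(4.2°) sin(-0.6°) + cos(4.2°) cos(-0.6°) cos(-74.20°) = -0.0008 + 0.2715 = 0.2707.
Top-of-atmosphere irradiance = S₀ cos θ_z = 1362 × 0.2707 = 368.69 W/m².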